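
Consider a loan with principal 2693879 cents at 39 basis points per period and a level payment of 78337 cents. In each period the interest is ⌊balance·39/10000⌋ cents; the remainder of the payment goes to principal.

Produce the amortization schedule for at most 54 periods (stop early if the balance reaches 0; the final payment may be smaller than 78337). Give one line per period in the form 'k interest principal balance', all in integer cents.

1. interest=⌊2693879·39/10000⌋=10506; principal=78337-10506=67831; balance=2693879-67831=2626048
2. interest=⌊2626048·39/10000⌋=10241; principal=78337-10241=68096; balance=2626048-68096=2557952
3. interest=⌊2557952·39/10000⌋=9976; principal=78337-9976=68361; balance=2557952-68361=2489591
4. interest=⌊2489591·39/10000⌋=9709; principal=78337-9709=68628; balance=2489591-68628=2420963
5. interest=⌊2420963·39/10000⌋=9441; principal=78337-9441=68896; balance=2420963-68896=2352067
6. interest=⌊2352067·39/10000⌋=9173; principal=78337-9173=69164; balance=2352067-69164=2282903
7. interest=⌊2282903·39/10000⌋=8903; principal=78337-8903=69434; balance=2282903-69434=2213469
8. interest=⌊2213469·39/10000⌋=8632; principal=78337-8632=69705; balance=2213469-69705=2143764
9. interest=⌊2143764·39/10000⌋=8360; principal=78337-8360=69977; balance=2143764-69977=2073787
10. interest=⌊2073787·39/10000⌋=8087; principal=78337-8087=70250; balance=2073787-70250=2003537
11. interest=⌊2003537·39/10000⌋=7813; principal=78337-7813=70524; balance=2003537-70524=1933013
12. interest=⌊1933013·39/10000⌋=7538; principal=78337-7538=70799; balance=1933013-70799=1862214
13. interest=⌊1862214·39/10000⌋=7262; principal=78337-7262=71075; balance=1862214-71075=1791139
14. interest=⌊1791139·39/10000⌋=6985; principal=78337-6985=71352; balance=1791139-71352=1719787
15. interest=⌊1719787·39/10000⌋=6707; principal=78337-6707=71630; balance=1719787-71630=1648157
16. interest=⌊1648157·39/10000⌋=6427; principal=78337-6427=71910; balance=1648157-71910=1576247
17. interest=⌊1576247·39/10000⌋=6147; principal=78337-6147=72190; balance=1576247-72190=1504057
18. interest=⌊1504057·39/10000⌋=5865; principal=78337-5865=72472; balance=1504057-72472=1431585
19. interest=⌊1431585·39/10000⌋=5583; principal=78337-5583=72754; balance=1431585-72754=1358831
20. interest=⌊1358831·39/10000⌋=5299; principal=78337-5299=73038; balance=1358831-73038=1285793
21. interest=⌊1285793·39/10000⌋=5014; principal=78337-5014=73323; balance=1285793-73323=1212470
22. interest=⌊1212470·39/10000⌋=4728; principal=78337-4728=73609; balance=1212470-73609=1138861
23. interest=⌊1138861·39/10000⌋=4441; principal=78337-4441=73896; balance=1138861-73896=1064965
24. interest=⌊1064965·39/10000⌋=4153; principal=78337-4153=74184; balance=1064965-74184=990781
25. interest=⌊990781·39/10000⌋=3864; principal=78337-3864=74473; balance=990781-74473=916308
26. interest=⌊916308·39/10000⌋=3573; principal=78337-3573=74764; balance=916308-74764=841544
27. interest=⌊841544·39/10000⌋=3282; principal=78337-3282=75055; balance=841544-75055=766489
28. interest=⌊766489·39/10000⌋=2989; principal=78337-2989=75348; balance=766489-75348=691141
29. interest=⌊691141·39/10000⌋=2695; principal=78337-2695=75642; balance=691141-75642=615499
30. interest=⌊615499·39/10000⌋=2400; principal=78337-2400=75937; balance=615499-75937=539562
31. interest=⌊539562·39/10000⌋=2104; principal=78337-2104=76233; balance=539562-76233=463329
32. interest=⌊463329·39/10000⌋=1806; principal=78337-1806=76531; balance=463329-76531=386798
33. interest=⌊386798·39/10000⌋=1508; principal=78337-1508=76829; balance=386798-76829=309969
34. interest=⌊309969·39/10000⌋=1208; principal=78337-1208=77129; balance=309969-77129=232840
35. interest=⌊232840·39/10000⌋=908; principal=78337-908=77429; balance=232840-77429=155411
36. interest=⌊155411·39/10000⌋=606; principal=78337-606=77731; balance=155411-77731=77680
37. interest=⌊77680·39/10000⌋=302; principal=min(78337-302,77680)=77680; balance=77680-77680=0

1 10506 67831 2626048
2 10241 68096 2557952
3 9976 68361 2489591
4 9709 68628 2420963
5 9441 68896 2352067
6 9173 69164 2282903
7 8903 69434 2213469
8 8632 69705 2143764
9 8360 69977 2073787
10 8087 70250 2003537
11 7813 70524 1933013
12 7538 70799 1862214
13 7262 71075 1791139
14 6985 71352 1719787
15 6707 71630 1648157
16 6427 71910 1576247
17 6147 72190 1504057
18 5865 72472 1431585
19 5583 72754 1358831
20 5299 73038 1285793
21 5014 73323 1212470
22 4728 73609 1138861
23 4441 73896 1064965
24 4153 74184 990781
25 3864 74473 916308
26 3573 74764 841544
27 3282 75055 766489
28 2989 75348 691141
29 2695 75642 615499
30 2400 75937 539562
31 2104 76233 463329
32 1806 76531 386798
33 1508 76829 309969
34 1208 77129 232840
35 908 77429 155411
36 606 77731 77680
37 302 77680 0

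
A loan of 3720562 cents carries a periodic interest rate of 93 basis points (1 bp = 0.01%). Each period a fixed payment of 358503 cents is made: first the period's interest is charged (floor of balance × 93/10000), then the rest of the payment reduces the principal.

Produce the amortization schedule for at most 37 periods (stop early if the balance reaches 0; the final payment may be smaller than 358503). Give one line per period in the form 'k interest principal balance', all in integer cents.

1. interest=⌊3720562·93/10000⌋=34601; principal=358503-34601=323902; balance=3720562-323902=3396660
2. interest=⌊3396660·93/10000⌋=31588; principal=358503-31588=326915; balance=3396660-326915=3069745
3. interest=⌊3069745·93/10000⌋=28548; principal=358503-28548=329955; balance=3069745-329955=2739790
4. interest=⌊2739790·93/10000⌋=25480; principal=358503-25480=333023; balance=2739790-333023=2406767
5. interest=⌊2406767·93/10000⌋=22382; principal=358503-22382=336121; balance=2406767-336121=2070646
6. interest=⌊2070646·93/10000⌋=19257; principal=358503-19257=339246; balance=2070646-339246=1731400
7. interest=⌊1731400·93/10000⌋=16102; principal=358503-16102=342401; balance=1731400-342401=1388999
8. interest=⌊1388999·93/10000⌋=12917; principal=358503-12917=345586; balance=1388999-345586=1043413
9. interest=⌊1043413·93/10000⌋=9703; principal=358503-9703=348800; balance=1043413-348800=694613
10. interest=⌊694613·93/10000⌋=6459; principal=358503-6459=352044; balance=694613-352044=342569
11. interest=⌊342569·93/10000⌋=3185; principal=min(358503-3185,342569)=342569; balance=342569-342569=0

1 34601 323902 3396660
2 31588 326915 3069745
3 28548 329955 2739790
4 25480 333023 2406767
5 22382 336121 2070646
6 19257 339246 1731400
7 16102 342401 1388999
8 12917 345586 1043413
9 9703 348800 694613
10 6459 352044 342569
11 3185 342569 0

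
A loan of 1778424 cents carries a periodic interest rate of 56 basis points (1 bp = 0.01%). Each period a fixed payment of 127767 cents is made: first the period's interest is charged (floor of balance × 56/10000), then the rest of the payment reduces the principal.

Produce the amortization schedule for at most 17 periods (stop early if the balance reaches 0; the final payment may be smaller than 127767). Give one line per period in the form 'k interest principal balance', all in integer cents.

1. interest=⌊1778424·56/10000⌋=9959; principal=127767-9959=117808; balance=1778424-117808=1660616
2. interest=⌊1660616·56/10000⌋=9299; principal=127767-9299=118468; balance=1660616-118468=1542148
3. interest=⌊1542148·56/10000⌋=8636; principal=127767-8636=119131; balance=1542148-119131=1423017
4. interest=⌊1423017·56/10000⌋=7968; principal=127767-7968=119799; balance=1423017-119799=1303218
5. interest=⌊1303218·56/10000⌋=7298; principal=127767-7298=120469; balance=1303218-120469=1182749
6. interest=⌊1182749·56/10000⌋=6623; principal=127767-6623=121144; balance=1182749-121144=1061605
7. interest=⌊1061605·56/10000⌋=5944; principal=127767-5944=121823; balance=1061605-121823=939782
8. interest=⌊939782·56/10000⌋=5262; principal=127767-5262=122505; balance=939782-122505=817277
9. interest=⌊817277·56/10000⌋=4576; principal=127767-4576=123191; balance=817277-123191=694086
10. interest=⌊694086·56/10000⌋=3886; principal=127767-3886=123881; balance=694086-123881=570205
11. interest=⌊570205·56/10000⌋=3193; principal=127767-3193=124574; balance=570205-124574=445631
12. interest=⌊445631·56/10000⌋=2495; principal=127767-2495=125272; balance=445631-125272=320359
13. interest=⌊320359·56/10000⌋=1794; principal=127767-1794=125973; balance=320359-125973=194386
14. interest=⌊194386·56/10000⌋=1088; principal=127767-1088=126679; balance=194386-126679=67707
15. interest=⌊67707·56/10000⌋=379; principal=min(127767-379,67707)=67707; balance=67707-67707=0

1 9959 117808 1660616
2 9299 118468 1542148
3 8636 119131 1423017
4 7968 119799 1303218
5 7298 120469 1182749
6 6623 121144 1061605
7 5944 121823 939782
8 5262 122505 817277
9 4576 123191 694086
10 3886 123881 570205
11 3193 124574 445631
12 2495 125272 320359
13 1794 125973 194386
14 1088 126679 67707
15 379 67707 0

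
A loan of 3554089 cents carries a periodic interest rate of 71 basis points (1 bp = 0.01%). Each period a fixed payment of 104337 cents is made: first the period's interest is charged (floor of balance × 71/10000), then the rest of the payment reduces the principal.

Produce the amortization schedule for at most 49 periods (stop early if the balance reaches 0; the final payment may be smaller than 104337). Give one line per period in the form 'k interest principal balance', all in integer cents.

1. interest=⌊3554089·71/10000⌋=25234; principal=104337-25234=79103; balance=3554089-79103=3474986
2. interest=⌊3474986·71/10000⌋=24672; principal=104337-24672=79665; balance=3474986-79665=3395321
3. interest=⌊3395321·71/10000⌋=24106; principal=104337-24106=80231; balance=3395321-80231=3315090
4. interest=⌊3315090·71/10000⌋=23537; principal=104337-23537=80800; balance=3315090-80800=3234290
5. interest=⌊3234290·71/10000⌋=22963; principal=104337-22963=81374; balance=3234290-81374=3152916
6. interest=⌊3152916·71/10000⌋=22385; principal=104337-22385=81952; balance=3152916-81952=3070964
7. interest=⌊3070964·71/10000⌋=21803; principal=104337-21803=82534; balance=3070964-82534=2988430
8. interest=⌊2988430·71/10000⌋=21217; principal=104337-21217=83120; balance=2988430-83120=2905310
9. interest=⌊2905310·71/10000⌋=20627; principal=104337-20627=83710; balance=2905310-83710=2821600
10. interest=⌊2821600·71/10000⌋=20033; principal=104337-20033=84304; balance=2821600-84304=2737296
11. interest=⌊2737296·71/10000⌋=19434; principal=104337-19434=84903; balance=2737296-84903=2652393
12. interest=⌊2652393·71/10000⌋=18831; principal=104337-18831=85506; balance=2652393-85506=2566887
13. interest=⌊2566887·71/10000⌋=18224; principal=104337-18224=86113; balance=2566887-86113=2480774
14. interest=⌊2480774·71/10000⌋=17613; principal=104337-17613=86724; balance=2480774-86724=2394050
15. interest=⌊2394050·71/10000⌋=16997; principal=104337-16997=87340; balance=2394050-87340=2306710
16. interest=⌊2306710·71/10000⌋=16377; principal=104337-16377=87960; balance=2306710-87960=2218750
17. interest=⌊2218750·71/10000⌋=15753; principal=104337-15753=88584; balance=2218750-88584=2130166
18. interest=⌊2130166·71/10000⌋=15124; principal=104337-15124=89213; balance=2130166-89213=2040953
19. interest=⌊2040953·71/10000⌋=14490; principal=104337-14490=89847; balance=2040953-89847=1951106
20. interest=⌊1951106·71/10000⌋=13852; principal=104337-13852=90485; balance=1951106-90485=1860621
21. interest=⌊1860621·71/10000⌋=13210; principal=104337-13210=91127; balance=1860621-91127=1769494
22. interest=⌊1769494·71/10000⌋=12563; principal=104337-12563=91774; balance=1769494-91774=1677720
23. interest=⌊1677720·71/10000⌋=11911; principal=104337-11911=92426; balance=1677720-92426=1585294
24. interest=⌊1585294·71/10000⌋=11255; principal=104337-11255=93082; balance=1585294-93082=1492212
25. interest=⌊1492212·71/10000⌋=10594; principal=104337-10594=93743; balance=1492212-93743=1398469
26. interest=⌊1398469·71/10000⌋=9929; principal=104337-9929=94408; balance=1398469-94408=1304061
27. interest=⌊1304061·71/10000⌋=9258; principal=104337-9258=95079; balance=1304061-95079=1208982
28. interest=⌊1208982·71/10000⌋=8583; principal=104337-8583=95754; balance=1208982-95754=1113228
29. interest=⌊1113228·71/10000⌋=7903; principal=104337-7903=96434; balance=1113228-96434=1016794
30. interest=⌊1016794·71/10000⌋=7219; principal=104337-7219=97118; balance=1016794-97118=919676
31. interest=⌊919676·71/10000⌋=6529; principal=104337-6529=97808; balance=919676-97808=821868
32. interest=⌊821868·71/10000⌋=5835; principal=104337-5835=98502; balance=821868-98502=723366
33. interest=⌊723366·71/10000⌋=5135; principal=104337-5135=99202; balance=723366-99202=624164
34. interest=⌊624164·71/10000⌋=4431; principal=104337-4431=99906; balance=624164-99906=524258
35. interest=⌊524258·71/10000⌋=3722; principal=104337-3722=100615; balance=524258-100615=423643
36. interest=⌊423643·71/10000⌋=3007; principal=104337-3007=101330; balance=423643-101330=322313
37. interest=⌊322313·71/10000⌋=2288; principal=104337-2288=102049; balance=322313-102049=220264
38. interest=⌊220264·71/10000⌋=1563; principal=104337-1563=102774; balance=220264-102774=117490
39. interest=⌊117490·71/10000⌋=834; principal=104337-834=103503; balance=117490-103503=13987
40. interest=⌊13987·71/10000⌋=99; principal=min(104337-99,13987)=13987; balance=13987-13987=0

1 25234 79103 3474986
2 24672 79665 3395321
3 24106 80231 3315090
4 23537 80800 3234290
5 22963 81374 3152916
6 22385 81952 3070964
7 21803 82534 2988430
8 21217 83120 2905310
9 20627 83710 2821600
10 20033 84304 2737296
11 19434 84903 2652393
12 18831 85506 2566887
13 18224 86113 2480774
14 17613 86724 2394050
15 16997 87340 2306710
16 16377 87960 2218750
17 15753 88584 2130166
18 15124 89213 2040953
19 14490 89847 1951106
20 13852 90485 1860621
21 13210 91127 1769494
22 12563 91774 1677720
23 11911 92426 1585294
24 11255 93082 1492212
25 10594 93743 1398469
26 9929 94408 1304061
27 9258 95079 1208982
28 8583 95754 1113228
29 7903 96434 1016794
30 7219 97118 919676
31 6529 97808 821868
32 5835 98502 723366
33 5135 99202 624164
34 4431 99906 524258
35 3722 100615 423643
36 3007 101330 322313
37 2288 102049 220264
38 1563 102774 117490
39 834 103503 13987
40 99 13987 0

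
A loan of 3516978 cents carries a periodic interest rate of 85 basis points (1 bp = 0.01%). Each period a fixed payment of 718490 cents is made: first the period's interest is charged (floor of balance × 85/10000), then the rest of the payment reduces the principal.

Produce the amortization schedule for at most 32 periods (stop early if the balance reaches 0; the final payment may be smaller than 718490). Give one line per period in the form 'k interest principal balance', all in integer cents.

1 29894 688596 2828382
2 24041 694449 2133933
3 18138 700352 1433581
4 12185 706305 727276
5 6181 712309 14967
6 127 14967 0

1. interest=⌊3516978·85/10000⌋=29894; principal=718490-29894=688596; balance=3516978-688596=2828382
2. interest=⌊2828382·85/10000⌋=24041; principal=718490-24041=694449; balance=2828382-694449=2133933
3. interest=⌊2133933·85/10000⌋=18138; principal=718490-18138=700352; balance=2133933-700352=1433581
4. interest=⌊1433581·85/10000⌋=12185; principal=718490-12185=706305; balance=1433581-706305=727276
5. interest=⌊727276·85/10000⌋=6181; principal=718490-6181=712309; balance=727276-712309=14967
6. interest=⌊14967·85/10000⌋=127; principal=min(718490-127,14967)=14967; balance=14967-14967=0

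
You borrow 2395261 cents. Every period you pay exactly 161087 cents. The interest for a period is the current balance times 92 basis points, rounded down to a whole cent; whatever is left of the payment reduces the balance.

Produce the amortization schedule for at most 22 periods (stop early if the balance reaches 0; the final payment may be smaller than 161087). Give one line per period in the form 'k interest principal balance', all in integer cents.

1. interest=⌊2395261·92/10000⌋=22036; principal=161087-22036=139051; balance=2395261-139051=2256210
2. interest=⌊2256210·92/10000⌋=20757; principal=161087-20757=140330; balance=2256210-140330=2115880
3. interest=⌊2115880·92/10000⌋=19466; principal=161087-19466=141621; balance=2115880-141621=1974259
4. interest=⌊1974259·92/10000⌋=18163; principal=161087-18163=142924; balance=1974259-142924=1831335
5. interest=⌊1831335·92/10000⌋=16848; principal=161087-16848=144239; balance=1831335-144239=1687096
6. interest=⌊1687096·92/10000⌋=15521; principal=161087-15521=145566; balance=1687096-145566=1541530
7. interest=⌊1541530·92/10000⌋=14182; principal=161087-14182=146905; balance=1541530-146905=1394625
8. interest=⌊1394625·92/10000⌋=12830; principal=161087-12830=148257; balance=1394625-148257=1246368
9. interest=⌊1246368·92/10000⌋=11466; principal=161087-11466=149621; balance=1246368-149621=1096747
10. interest=⌊1096747·92/10000⌋=10090; principal=161087-10090=150997; balance=1096747-150997=945750
11. interest=⌊945750·92/10000⌋=8700; principal=161087-8700=152387; balance=945750-152387=793363
12. interest=⌊793363·92/10000⌋=7298; principal=161087-7298=153789; balance=793363-153789=639574
13. interest=⌊639574·92/10000⌋=5884; principal=161087-5884=155203; balance=639574-155203=484371
14. interest=⌊484371·92/10000⌋=4456; principal=161087-4456=156631; balance=484371-156631=327740
15. interest=⌊327740·92/10000⌋=3015; principal=161087-3015=158072; balance=327740-158072=169668
16. interest=⌊169668·92/10000⌋=1560; principal=161087-1560=159527; balance=169668-159527=10141
17. interest=⌊10141·92/10000⌋=93; principal=min(161087-93,10141)=10141; balance=10141-10141=0

1 22036 139051 2256210
2 20757 140330 2115880
3 19466 141621 1974259
4 18163 142924 1831335
5 16848 144239 1687096
6 15521 145566 1541530
7 14182 146905 1394625
8 12830 148257 1246368
9 11466 149621 1096747
10 10090 150997 945750
11 8700 152387 793363
12 7298 153789 639574
13 5884 155203 484371
14 4456 156631 327740
15 3015 158072 169668
16 1560 159527 10141
17 93 10141 0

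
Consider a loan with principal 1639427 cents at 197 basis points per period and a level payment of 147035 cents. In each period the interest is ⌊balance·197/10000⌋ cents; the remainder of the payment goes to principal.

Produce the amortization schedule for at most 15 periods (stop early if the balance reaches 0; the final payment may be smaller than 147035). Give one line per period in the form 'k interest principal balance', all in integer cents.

1. interest=⌊1639427·197/10000⌋=32296; principal=147035-32296=114739; balance=1639427-114739=1524688
2. interest=⌊1524688·197/10000⌋=30036; principal=147035-30036=116999; balance=1524688-116999=1407689
3. interest=⌊1407689·197/10000⌋=27731; principal=147035-27731=119304; balance=1407689-119304=1288385
4. interest=⌊1288385·197/10000⌋=25381; principal=147035-25381=121654; balance=1288385-121654=1166731
5. interest=⌊1166731·197/10000⌋=22984; principal=147035-22984=124051; balance=1166731-124051=1042680
6. interest=⌊1042680·197/10000⌋=20540; principal=147035-20540=126495; balance=1042680-126495=916185
7. interest=⌊916185·197/10000⌋=18048; principal=147035-18048=128987; balance=916185-128987=787198
8. interest=⌊787198·197/10000⌋=15507; principal=147035-15507=131528; balance=787198-131528=655670
9. interest=⌊655670·197/10000⌋=12916; principal=147035-12916=134119; balance=655670-134119=521551
10. interest=⌊521551·197/10000⌋=10274; principal=147035-10274=136761; balance=521551-136761=384790
11. interest=⌊384790·197/10000⌋=7580; principal=147035-7580=139455; balance=384790-139455=245335
12. interest=⌊245335·197/10000⌋=4833; principal=147035-4833=142202; balance=245335-142202=103133
13. interest=⌊103133·197/10000⌋=2031; principal=min(147035-2031,103133)=103133; balance=103133-103133=0

1 32296 114739 1524688
2 30036 116999 1407689
3 27731 119304 1288385
4 25381 121654 1166731
5 22984 124051 1042680
6 20540 126495 916185
7 18048 128987 787198
8 15507 131528 655670
9 12916 134119 521551
10 10274 136761 384790
11 7580 139455 245335
12 4833 142202 103133
13 2031 103133 0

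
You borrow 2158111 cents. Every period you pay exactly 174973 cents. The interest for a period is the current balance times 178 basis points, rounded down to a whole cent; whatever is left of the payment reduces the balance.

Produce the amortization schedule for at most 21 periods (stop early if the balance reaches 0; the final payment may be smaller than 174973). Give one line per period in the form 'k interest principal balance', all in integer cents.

1 38414 136559 2021552
2 35983 138990 1882562
3 33509 141464 1741098
4 30991 143982 1597116
5 28428 146545 1450571
6 25820 149153 1301418
7 23165 151808 1149610
8 20463 154510 995100
9 17712 157261 837839
10 14913 160060 677779
11 12064 162909 514870
12 9164 165809 349061
13 6213 168760 180301
14 3209 171764 8537
15 151 8537 0

1. interest=⌊2158111·178/10000⌋=38414; principal=174973-38414=136559; balance=2158111-136559=2021552
2. interest=⌊2021552·178/10000⌋=35983; principal=174973-35983=138990; balance=2021552-138990=1882562
3. interest=⌊1882562·178/10000⌋=33509; principal=174973-33509=141464; balance=1882562-141464=1741098
4. interest=⌊1741098·178/10000⌋=30991; principal=174973-30991=143982; balance=1741098-143982=1597116
5. interest=⌊1597116·178/10000⌋=28428; principal=174973-28428=146545; balance=1597116-146545=1450571
6. interest=⌊1450571·178/10000⌋=25820; principal=174973-25820=149153; balance=1450571-149153=1301418
7. interest=⌊1301418·178/10000⌋=23165; principal=174973-23165=151808; balance=1301418-151808=1149610
8. interest=⌊1149610·178/10000⌋=20463; principal=174973-20463=154510; balance=1149610-154510=995100
9. interest=⌊995100·178/10000⌋=17712; principal=174973-17712=157261; balance=995100-157261=837839
10. interest=⌊837839·178/10000⌋=14913; principal=174973-14913=160060; balance=837839-160060=677779
11. interest=⌊677779·178/10000⌋=12064; principal=174973-12064=162909; balance=677779-162909=514870
12. interest=⌊514870·178/10000⌋=9164; principal=174973-9164=165809; balance=514870-165809=349061
13. interest=⌊349061·178/10000⌋=6213; principal=174973-6213=168760; balance=349061-168760=180301
14. interest=⌊180301·178/10000⌋=3209; principal=174973-3209=171764; balance=180301-171764=8537
15. interest=⌊8537·178/10000⌋=151; principal=min(174973-151,8537)=8537; balance=8537-8537=0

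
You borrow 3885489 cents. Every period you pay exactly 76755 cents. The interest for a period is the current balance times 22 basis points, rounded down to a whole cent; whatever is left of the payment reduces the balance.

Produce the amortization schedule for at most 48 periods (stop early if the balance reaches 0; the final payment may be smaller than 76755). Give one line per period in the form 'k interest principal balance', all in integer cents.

1. interest=⌊3885489·22/10000⌋=8548; principal=76755-8548=68207; balance=3885489-68207=3817282
2. interest=⌊3817282·22/10000⌋=8398; principal=76755-8398=68357; balance=3817282-68357=3748925
3. interest=⌊3748925·22/10000⌋=8247; principal=76755-8247=68508; balance=3748925-68508=3680417
4. interest=⌊3680417·22/10000⌋=8096; principal=76755-8096=68659; balance=3680417-68659=3611758
5. interest=⌊3611758·22/10000⌋=7945; principal=76755-7945=68810; balance=3611758-68810=3542948
6. interest=⌊3542948·22/10000⌋=7794; principal=76755-7794=68961; balance=3542948-68961=3473987
7. interest=⌊3473987·22/10000⌋=7642; principal=76755-7642=69113; balance=3473987-69113=3404874
8. interest=⌊3404874·22/10000⌋=7490; principal=76755-7490=69265; balance=3404874-69265=3335609
9. interest=⌊3335609·22/10000⌋=7338; principal=76755-7338=69417; balance=3335609-69417=3266192
10. interest=⌊3266192·22/10000⌋=7185; principal=76755-7185=69570; balance=3266192-69570=3196622
11. interest=⌊3196622·22/10000⌋=7032; principal=76755-7032=69723; balance=3196622-69723=3126899
12. interest=⌊3126899·22/10000⌋=6879; principal=76755-6879=69876; balance=3126899-69876=3057023
13. interest=⌊3057023·22/10000⌋=6725; principal=76755-6725=70030; balance=3057023-70030=2986993
14. interest=⌊2986993·22/10000⌋=6571; principal=76755-6571=70184; balance=2986993-70184=2916809
15. interest=⌊2916809·22/10000⌋=6416; principal=76755-6416=70339; balance=2916809-70339=2846470
16. interest=⌊2846470·22/10000⌋=6262; principal=76755-6262=70493; balance=2846470-70493=2775977
17. interest=⌊2775977·22/10000⌋=6107; principal=76755-6107=70648; balance=2775977-70648=2705329
18. interest=⌊2705329·22/10000⌋=5951; principal=76755-5951=70804; balance=2705329-70804=2634525
19. interest=⌊2634525·22/10000⌋=5795; principal=76755-5795=70960; balance=2634525-70960=2563565
20. interest=⌊2563565·22/10000⌋=5639; principal=76755-5639=71116; balance=2563565-71116=2492449
21. interest=⌊2492449·22/10000⌋=5483; principal=76755-5483=71272; balance=2492449-71272=2421177
22. interest=⌊2421177·22/10000⌋=5326; principal=76755-5326=71429; balance=2421177-71429=2349748
23. interest=⌊2349748·22/10000⌋=5169; principal=76755-5169=71586; balance=2349748-71586=2278162
24. interest=⌊2278162·22/10000⌋=5011; principal=76755-5011=71744; balance=2278162-71744=2206418
25. interest=⌊2206418·22/10000⌋=4854; principal=76755-4854=71901; balance=2206418-71901=2134517
26. interest=⌊2134517·22/10000⌋=4695; principal=76755-4695=72060; balance=2134517-72060=2062457
27. interest=⌊2062457·22/10000⌋=4537; principal=76755-4537=72218; balance=2062457-72218=1990239
28. interest=⌊1990239·22/10000⌋=4378; principal=76755-4378=72377; balance=1990239-72377=1917862
29. interest=⌊1917862·22/10000⌋=4219; principal=76755-4219=72536; balance=1917862-72536=1845326
30. interest=⌊1845326·22/10000⌋=4059; principal=76755-4059=72696; balance=1845326-72696=1772630
31. interest=⌊1772630·22/10000⌋=3899; principal=76755-3899=72856; balance=1772630-72856=1699774
32. interest=⌊1699774·22/10000⌋=3739; principal=76755-3739=73016; balance=1699774-73016=1626758
33. interest=⌊1626758·22/10000⌋=3578; principal=76755-3578=73177; balance=1626758-73177=1553581
34. interest=⌊1553581·22/10000⌋=3417; principal=76755-3417=73338; balance=1553581-73338=1480243
35. interest=⌊1480243·22/10000⌋=3256; principal=76755-3256=73499; balance=1480243-73499=1406744
36. interest=⌊1406744·22/10000⌋=3094; principal=76755-3094=73661; balance=1406744-73661=1333083
37. interest=⌊1333083·22/10000⌋=2932; principal=76755-2932=73823; balance=1333083-73823=1259260
38. interest=⌊1259260·22/10000⌋=2770; principal=76755-2770=73985; balance=1259260-73985=1185275
39. interest=⌊1185275·22/10000⌋=2607; principal=76755-2607=74148; balance=1185275-74148=1111127
40. interest=⌊1111127·22/10000⌋=2444; principal=76755-2444=74311; balance=1111127-74311=1036816
41. interest=⌊1036816·22/10000⌋=2280; principal=76755-2280=74475; balance=1036816-74475=962341
42. interest=⌊962341·22/10000⌋=2117; principal=76755-2117=74638; balance=962341-74638=887703
43. interest=⌊887703·22/10000⌋=1952; principal=76755-1952=74803; balance=887703-74803=812900
44. interest=⌊812900·22/10000⌋=1788; principal=76755-1788=74967; balance=812900-74967=737933
45. interest=⌊737933·22/10000⌋=1623; principal=76755-1623=75132; balance=737933-75132=662801
46. interest=⌊662801·22/10000⌋=1458; principal=76755-1458=75297; balance=662801-75297=587504
47. interest=⌊587504·22/10000⌋=1292; principal=76755-1292=75463; balance=587504-75463=512041
48. interest=⌊512041·22/10000⌋=1126; principal=76755-1126=75629; balance=512041-75629=436412

1 8548 68207 3817282
2 8398 68357 3748925
3 8247 68508 3680417
4 8096 68659 3611758
5 7945 68810 3542948
6 7794 68961 3473987
7 7642 69113 3404874
8 7490 69265 3335609
9 7338 69417 3266192
10 7185 69570 3196622
11 7032 69723 3126899
12 6879 69876 3057023
13 6725 70030 2986993
14 6571 70184 2916809
15 6416 70339 2846470
16 6262 70493 2775977
17 6107 70648 2705329
18 5951 70804 2634525
19 5795 70960 2563565
20 5639 71116 2492449
21 5483 71272 2421177
22 5326 71429 2349748
23 5169 71586 2278162
24 5011 71744 2206418
25 4854 71901 2134517
26 4695 72060 2062457
27 4537 72218 1990239
28 4378 72377 1917862
29 4219 72536 1845326
30 4059 72696 1772630
31 3899 72856 1699774
32 3739 73016 1626758
33 3578 73177 1553581
34 3417 73338 1480243
35 3256 73499 1406744
36 3094 73661 1333083
37 2932 73823 1259260
38 2770 73985 1185275
39 2607 74148 1111127
40 2444 74311 1036816
41 2280 74475 962341
42 2117 74638 887703
43 1952 74803 812900
44 1788 74967 737933
45 1623 75132 662801
46 1458 75297 587504
47 1292 75463 512041
48 1126 75629 436412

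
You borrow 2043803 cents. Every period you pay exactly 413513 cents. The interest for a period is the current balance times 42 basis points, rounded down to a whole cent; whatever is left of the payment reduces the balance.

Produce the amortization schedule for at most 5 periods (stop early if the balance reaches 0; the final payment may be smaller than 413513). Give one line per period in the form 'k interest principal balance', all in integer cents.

1. interest=⌊2043803·42/10000⌋=8583; principal=413513-8583=404930; balance=2043803-404930=1638873
2. interest=⌊1638873·42/10000⌋=6883; principal=413513-6883=406630; balance=1638873-406630=1232243
3. interest=⌊1232243·42/10000⌋=5175; principal=413513-5175=408338; balance=1232243-408338=823905
4. interest=⌊823905·42/10000⌋=3460; principal=413513-3460=410053; balance=823905-410053=413852
5. interest=⌊413852·42/10000⌋=1738; principal=413513-1738=411775; balance=413852-411775=2077

1 8583 404930 1638873
2 6883 406630 1232243
3 5175 408338 823905
4 3460 410053 413852
5 1738 411775 2077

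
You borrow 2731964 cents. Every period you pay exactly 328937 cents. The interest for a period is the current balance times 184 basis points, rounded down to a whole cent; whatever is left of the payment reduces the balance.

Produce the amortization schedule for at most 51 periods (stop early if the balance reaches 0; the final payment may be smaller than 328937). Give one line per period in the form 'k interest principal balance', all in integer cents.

1 50268 278669 2453295
2 45140 283797 2169498
3 39918 289019 1880479
4 34600 294337 1586142
5 29185 299752 1286390
6 23669 305268 981122
7 18052 310885 670237
8 12332 316605 353632
9 6506 322431 31201
10 574 31201 0

1. interest=⌊2731964·184/10000⌋=50268; principal=328937-50268=278669; balance=2731964-278669=2453295
2. interest=⌊2453295·184/10000⌋=45140; principal=328937-45140=283797; balance=2453295-283797=2169498
3. interest=⌊2169498·184/10000⌋=39918; principal=328937-39918=289019; balance=2169498-289019=1880479
4. interest=⌊1880479·184/10000⌋=34600; principal=328937-34600=294337; balance=1880479-294337=1586142
5. interest=⌊1586142·184/10000⌋=29185; principal=328937-29185=299752; balance=1586142-299752=1286390
6. interest=⌊1286390·184/10000⌋=23669; principal=328937-23669=305268; balance=1286390-305268=981122
7. interest=⌊981122·184/10000⌋=18052; principal=328937-18052=310885; balance=981122-310885=670237
8. interest=⌊670237·184/10000⌋=12332; principal=328937-12332=316605; balance=670237-316605=353632
9. interest=⌊353632·184/10000⌋=6506; principal=328937-6506=322431; balance=353632-322431=31201
10. interest=⌊31201·184/10000⌋=574; principal=min(328937-574,31201)=31201; balance=31201-31201=0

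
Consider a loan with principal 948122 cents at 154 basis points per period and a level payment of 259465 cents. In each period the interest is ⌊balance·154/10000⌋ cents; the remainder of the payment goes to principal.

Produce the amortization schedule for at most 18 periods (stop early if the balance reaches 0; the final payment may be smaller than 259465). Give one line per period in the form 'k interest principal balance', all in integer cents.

1 14601 244864 703258
2 10830 248635 454623
3 7001 252464 202159
4 3113 202159 0

1. interest=⌊948122·154/10000⌋=14601; principal=259465-14601=244864; balance=948122-244864=703258
2. interest=⌊703258·154/10000⌋=10830; principal=259465-10830=248635; balance=703258-248635=454623
3. interest=⌊454623·154/10000⌋=7001; principal=259465-7001=252464; balance=454623-252464=202159
4. interest=⌊202159·154/10000⌋=3113; principal=min(259465-3113,202159)=202159; balance=202159-202159=0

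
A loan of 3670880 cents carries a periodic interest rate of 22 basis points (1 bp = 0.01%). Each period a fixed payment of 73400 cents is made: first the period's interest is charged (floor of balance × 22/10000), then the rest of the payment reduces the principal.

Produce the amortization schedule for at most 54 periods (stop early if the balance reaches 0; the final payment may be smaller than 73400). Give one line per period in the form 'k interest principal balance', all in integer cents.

1. interest=⌊3670880·22/10000⌋=8075; principal=73400-8075=65325; balance=3670880-65325=3605555
2. interest=⌊3605555·22/10000⌋=7932; principal=73400-7932=65468; balance=3605555-65468=3540087
3. interest=⌊3540087·22/10000⌋=7788; principal=73400-7788=65612; balance=3540087-65612=3474475
4. interest=⌊3474475·22/10000⌋=7643; principal=73400-7643=65757; balance=3474475-65757=3408718
5. interest=⌊3408718·22/10000⌋=7499; principal=73400-7499=65901; balance=3408718-65901=3342817
6. interest=⌊3342817·22/10000⌋=7354; principal=73400-7354=66046; balance=3342817-66046=3276771
7. interest=⌊3276771·22/10000⌋=7208; principal=73400-7208=66192; balance=3276771-66192=3210579
8. interest=⌊3210579·22/10000⌋=7063; principal=73400-7063=66337; balance=3210579-66337=3144242
9. interest=⌊3144242·22/10000⌋=6917; principal=73400-6917=66483; balance=3144242-66483=3077759
10. interest=⌊3077759·22/10000⌋=6771; principal=73400-6771=66629; balance=3077759-66629=3011130
11. interest=⌊3011130·22/10000⌋=6624; principal=73400-6624=66776; balance=3011130-66776=2944354
12. interest=⌊2944354·22/10000⌋=6477; principal=73400-6477=66923; balance=2944354-66923=2877431
13. interest=⌊2877431·22/10000⌋=6330; principal=73400-6330=67070; balance=2877431-67070=2810361
14. interest=⌊2810361·22/10000⌋=6182; principal=73400-6182=67218; balance=2810361-67218=2743143
15. interest=⌊2743143·22/10000⌋=6034; principal=73400-6034=67366; balance=2743143-67366=2675777
16. interest=⌊2675777·22/10000⌋=5886; principal=73400-5886=67514; balance=2675777-67514=2608263
17. interest=⌊2608263·22/10000⌋=5738; principal=73400-5738=67662; balance=2608263-67662=2540601
18. interest=⌊2540601·22/10000⌋=5589; principal=73400-5589=67811; balance=2540601-67811=2472790
19. interest=⌊2472790·22/10000⌋=5440; principal=73400-5440=67960; balance=2472790-67960=2404830
20. interest=⌊2404830·22/10000⌋=5290; principal=73400-5290=68110; balance=2404830-68110=2336720
21. interest=⌊2336720·22/10000⌋=5140; principal=73400-5140=68260; balance=2336720-68260=2268460
22. interest=⌊2268460·22/10000⌋=4990; principal=73400-4990=68410; balance=2268460-68410=2200050
23. interest=⌊2200050·22/10000⌋=4840; principal=73400-4840=68560; balance=2200050-68560=2131490
24. interest=⌊2131490·22/10000⌋=4689; principal=73400-4689=68711; balance=2131490-68711=2062779
25. interest=⌊2062779·22/10000⌋=4538; principal=73400-4538=68862; balance=2062779-68862=1993917
26. interest=⌊1993917·22/10000⌋=4386; principal=73400-4386=69014; balance=1993917-69014=1924903
27. interest=⌊1924903·22/10000⌋=4234; principal=73400-4234=69166; balance=1924903-69166=1855737
28. interest=⌊1855737·22/10000⌋=4082; principal=73400-4082=69318; balance=1855737-69318=1786419
29. interest=⌊1786419·22/10000⌋=3930; principal=73400-3930=69470; balance=1786419-69470=1716949
30. interest=⌊1716949·22/10000⌋=3777; principal=73400-3777=69623; balance=1716949-69623=1647326
31. interest=⌊1647326·22/10000⌋=3624; principal=73400-3624=69776; balance=1647326-69776=1577550
32. interest=⌊1577550·22/10000⌋=3470; principal=73400-3470=69930; balance=1577550-69930=1507620
33. interest=⌊1507620·22/10000⌋=3316; principal=73400-3316=70084; balance=1507620-70084=1437536
34. interest=⌊1437536·22/10000⌋=3162; principal=73400-3162=70238; balance=1437536-70238=1367298
35. interest=⌊1367298·22/10000⌋=3008; principal=73400-3008=70392; balance=1367298-70392=1296906
36. interest=⌊1296906·22/10000⌋=2853; principal=73400-2853=70547; balance=1296906-70547=1226359
37. interest=⌊1226359·22/10000⌋=2697; principal=73400-2697=70703; balance=1226359-70703=1155656
38. interest=⌊1155656·22/10000⌋=2542; principal=73400-2542=70858; balance=1155656-70858=1084798
39. interest=⌊1084798·22/10000⌋=2386; principal=73400-2386=71014; balance=1084798-71014=1013784
40. interest=⌊1013784·22/10000⌋=2230; principal=73400-2230=71170; balance=1013784-71170=942614
41. interest=⌊942614·22/10000⌋=2073; principal=73400-2073=71327; balance=942614-71327=871287
42. interest=⌊871287·22/10000⌋=1916; principal=73400-1916=71484; balance=871287-71484=799803
43. interest=⌊799803·22/10000⌋=1759; principal=73400-1759=71641; balance=799803-71641=728162
44. interest=⌊728162·22/10000⌋=1601; principal=73400-1601=71799; balance=728162-71799=656363
45. interest=⌊656363·22/10000⌋=1443; principal=73400-1443=71957; balance=656363-71957=584406
46. interest=⌊584406·22/10000⌋=1285; principal=73400-1285=72115; balance=584406-72115=512291
47. interest=⌊512291·22/10000⌋=1127; principal=73400-1127=72273; balance=512291-72273=440018
48. interest=⌊440018·22/10000⌋=968; principal=73400-968=72432; balance=440018-72432=367586
49. interest=⌊367586·22/10000⌋=808; principal=73400-808=72592; balance=367586-72592=294994
50. interest=⌊294994·22/10000⌋=648; principal=73400-648=72752; balance=294994-72752=222242
51. interest=⌊222242·22/10000⌋=488; principal=73400-488=72912; balance=222242-72912=149330
52. interest=⌊149330·22/10000⌋=328; principal=73400-328=73072; balance=149330-73072=76258
53. interest=⌊76258·22/10000⌋=167; principal=73400-167=73233; balance=76258-73233=3025
54. interest=⌊3025·22/10000⌋=6; principal=min(73400-6,3025)=3025; balance=3025-3025=0

1 8075 65325 3605555
2 7932 65468 3540087
3 7788 65612 3474475
4 7643 65757 3408718
5 7499 65901 3342817
6 7354 66046 3276771
7 7208 66192 3210579
8 7063 66337 3144242
9 6917 66483 3077759
10 6771 66629 3011130
11 6624 66776 2944354
12 6477 66923 2877431
13 6330 67070 2810361
14 6182 67218 2743143
15 6034 67366 2675777
16 5886 67514 2608263
17 5738 67662 2540601
18 5589 67811 2472790
19 5440 67960 2404830
20 5290 68110 2336720
21 5140 68260 2268460
22 4990 68410 2200050
23 4840 68560 2131490
24 4689 68711 2062779
25 4538 68862 1993917
26 4386 69014 1924903
27 4234 69166 1855737
28 4082 69318 1786419
29 3930 69470 1716949
30 3777 69623 1647326
31 3624 69776 1577550
32 3470 69930 1507620
33 3316 70084 1437536
34 3162 70238 1367298
35 3008 70392 1296906
36 2853 70547 1226359
37 2697 70703 1155656
38 2542 70858 1084798
39 2386 71014 1013784
40 2230 71170 942614
41 2073 71327 871287
42 1916 71484 799803
43 1759 71641 728162
44 1601 71799 656363
45 1443 71957 584406
46 1285 72115 512291
47 1127 72273 440018
48 968 72432 367586
49 808 72592 294994
50 648 72752 222242
51 488 72912 149330
52 328 73072 76258
53 167 73233 3025
54 6 3025 0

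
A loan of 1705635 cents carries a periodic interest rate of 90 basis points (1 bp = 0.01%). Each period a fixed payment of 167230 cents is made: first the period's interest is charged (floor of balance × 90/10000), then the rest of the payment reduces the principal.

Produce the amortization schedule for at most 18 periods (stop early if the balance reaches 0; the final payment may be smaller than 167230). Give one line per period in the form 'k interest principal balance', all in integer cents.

1 15350 151880 1553755
2 13983 153247 1400508
3 12604 154626 1245882
4 11212 156018 1089864
5 9808 157422 932442
6 8391 158839 773603
7 6962 160268 613335
8 5520 161710 451625
9 4064 163166 288459
10 2596 164634 123825
11 1114 123825 0

1. interest=⌊1705635·90/10000⌋=15350; principal=167230-15350=151880; balance=1705635-151880=1553755
2. interest=⌊1553755·90/10000⌋=13983; principal=167230-13983=153247; balance=1553755-153247=1400508
3. interest=⌊1400508·90/10000⌋=12604; principal=167230-12604=154626; balance=1400508-154626=1245882
4. interest=⌊1245882·90/10000⌋=11212; principal=167230-11212=156018; balance=1245882-156018=1089864
5. interest=⌊1089864·90/10000⌋=9808; principal=167230-9808=157422; balance=1089864-157422=932442
6. interest=⌊932442·90/10000⌋=8391; principal=167230-8391=158839; balance=932442-158839=773603
7. interest=⌊773603·90/10000⌋=6962; principal=167230-6962=160268; balance=773603-160268=613335
8. interest=⌊613335·90/10000⌋=5520; principal=167230-5520=161710; balance=613335-161710=451625
9. interest=⌊451625·90/10000⌋=4064; principal=167230-4064=163166; balance=451625-163166=288459
10. interest=⌊288459·90/10000⌋=2596; principal=167230-2596=164634; balance=288459-164634=123825
11. interest=⌊123825·90/10000⌋=1114; principal=min(167230-1114,123825)=123825; balance=123825-123825=0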